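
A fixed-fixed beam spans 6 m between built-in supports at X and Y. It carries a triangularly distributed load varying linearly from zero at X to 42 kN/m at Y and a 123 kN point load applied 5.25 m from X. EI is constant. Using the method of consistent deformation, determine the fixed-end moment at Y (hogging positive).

Release both end moments; the primary structure is a simply-supported span XY with redundants M_X and M_Y.
On the primary (simply-supported) span, the end slopes from the loading are:
  at X: triangular load, peak 42: 7w₀L³/(360EI) = 176.4/EI
  at Y: triangular load, peak 42: w₀L³/(45EI) = 201.6/EI
  at X: point load 123 at a = 5.25: Pab(L + b)/(6LEI) = 90.81/EI
  at Y: point load 123 at a = 5.25: Pab(L + a)/(6LEI) = 151.3/EI
  θ_X0 = 267.2/EI,  θ_Y0 = 352.9/EI
Flexibility coefficients: a unit moment at one end gives L/(3EI) there and L/(6EI) at the far end, so f₁₁ = f₂₂ = 2/EI and f₁₂ = f₂₁ = 1/EI.
Compatibility — zero rotation at each built-in end:
  2 M_X + 1 M_Y = 267.2
  1 M_X + 2 M_Y = 352.9
Solving the pair gives M_X = 60.49 kN·m and M_Y = 146.2 kN·m (hogging).

M_Y = 146.2 kN·m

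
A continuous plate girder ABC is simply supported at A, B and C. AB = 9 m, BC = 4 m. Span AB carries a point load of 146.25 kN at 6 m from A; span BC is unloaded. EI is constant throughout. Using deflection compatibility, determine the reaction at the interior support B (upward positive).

R_B = 158.4 kN

Take M_B as the redundant. Released structure: two simple spans AB and BC with a hinge at B.
Rotations at B on the released spans (each span's end-slope, ×1/EI):
  span AB: point load 146.25 at a = 6: Pab(L + a)/(6LEI) = 731.2/EI
  relative rotation θ_0 = (731.2 + 0)/EI = 731.2/EI
A unit hogging moment at B produces rotation L₁/(3EI) + L₂/(3EI) = 4.333/EI.
Slope continuity at B: θ_0 = M_B·4.333/EI, so M_B = 731.2/4.333 = 168.8 kN·m (hogging).
Span AB, ΣM about A with M_B applied at B: R_B^{AB}·9 = 877.5 + 168.8, so R_B^{AB} = 116.2 kN and R_A = 146.2 − 116.2 = 30 kN.
Span BC, ΣM about C: R_B^{BC}·4 = 0 + 168.8, so R_B^{BC} = 42.19 kN and R_C = 0 − 42.19 = -42.19 kN.
R_B = 116.2 + 42.19 = 158.4 kN.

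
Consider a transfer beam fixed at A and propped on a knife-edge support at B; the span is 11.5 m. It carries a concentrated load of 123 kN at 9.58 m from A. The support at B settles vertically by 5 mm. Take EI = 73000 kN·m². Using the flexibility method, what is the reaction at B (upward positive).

Release the roller at B. Primary structure: cantilever fixed at A.
Deflection at B on the released cantilever, summing each load's contribution:
  point load 123 at a = 9.58: Pa²(3L − a)/(6EI) = 46885/EI
Tip deflection under a unit load at B: L³/(3EI) = 507/EI.
With EI = 73000 kN·m²: δ_0 = 0.64226 m and δ_{BB} = 0.006945 m/kN.
Compatibility — the beam at B must follow the support down by 0.005 m: δ_0 − R_B·δ_{BB} = 0.005, so R_B = (0.64226 − 0.005)/0.006945 = 91.76 kN.

R_B = 91.76 kN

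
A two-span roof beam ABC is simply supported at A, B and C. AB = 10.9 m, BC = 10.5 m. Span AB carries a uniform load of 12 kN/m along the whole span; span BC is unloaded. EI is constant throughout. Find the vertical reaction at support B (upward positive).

Release continuity at B by inserting a hinge; the redundant is the internal moment M_B. The primary structure is two simply-supported spans AB and BC.
Rotations at B on the released spans (each span's end-slope, ×1/EI):
  span AB: UDL 12: wL³/(24EI) = 647.5/EI
  relative rotation θ_0 = (647.5 + 0)/EI = 647.5/EI
A unit hogging moment at B produces rotation L₁/(3EI) + L₂/(3EI) = 7.133/EI.
Slope continuity at B: θ_0 = M_B·7.133/EI, so M_B = 647.5/7.133 = 90.77 kN·m (hogging).
Span AB, ΣM about A with M_B applied at B: R_B^{AB}·10.9 = 712.9 + 90.77, so R_B^{AB} = 73.73 kN and R_A = 130.8 − 73.73 = 57.07 kN.
Span BC, ΣM about C: R_B^{BC}·10.5 = 0 + 90.77, so R_B^{BC} = 8.645 kN and R_C = 0 − 8.645 = -8.645 kN.
R_B = 73.73 + 8.645 = 82.37 kN.

R_B = 82.37 kN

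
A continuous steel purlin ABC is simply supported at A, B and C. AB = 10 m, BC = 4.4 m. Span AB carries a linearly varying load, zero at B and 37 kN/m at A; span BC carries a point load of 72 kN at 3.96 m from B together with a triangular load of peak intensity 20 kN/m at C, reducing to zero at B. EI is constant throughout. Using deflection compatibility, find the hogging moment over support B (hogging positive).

M_B = 161.6 kN·m

Insert a hinge at B; M_B is the redundant, and each span becomes simply supported.
Discontinuity in slope at B on the released structure — sum the simple-span end rotations:
  span AB: triangular load, peak 37: 7w₀L³/(360EI) = 719.4/EI
  span BC: point load 72 at a = 3.96: Pab(L + b)/(6LEI) = 23/EI
  span BC: triangular load, peak 20: 7w₀L³/(360EI) = 33.13/EI
  relative rotation θ_0 = (719.4 + 56.13)/EI = 775.6/EI
A unit hogging moment at B produces rotation L₁/(3EI) + L₂/(3EI) = 4.8/EI.
Slope continuity at B: θ_0 = M_B·4.8/EI, so M_B = 775.6/4.8 = 161.6 kN·m (hogging).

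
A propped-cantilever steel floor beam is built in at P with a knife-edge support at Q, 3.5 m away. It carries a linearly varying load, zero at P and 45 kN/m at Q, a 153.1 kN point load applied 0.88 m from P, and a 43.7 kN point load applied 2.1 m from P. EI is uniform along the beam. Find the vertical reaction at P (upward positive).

Choose R_Q as the redundant. The primary structure is the cantilever fixed at P.
Downward deflection at the released point Q due to the loads:
  triangular load, peak 45 at the free end: 11w₀L⁴/(120EI) = 619/EI
  point load 153.1 at a = 0.88: Pa²(3L − a)/(6EI) = 190.1/EI
  point load 43.7 at a = 2.1: Pa²(3L − a)/(6EI) = 269.8/EI
  δ_0 = 1079/EI
Flexibility coefficient — unit upward force at Q: δ_{QQ} = L³/(3EI) = 14.29/EI.
Compatibility at Q: δ_0 − R_Q·δ_{QQ} = 0, so R_Q = 1079/14.29 = 75.49 kN.
Vertical equilibrium: R_P = ΣP − R_Q = 275.6 − 75.49 = 200.1 kN.

R_P = 200.1 kN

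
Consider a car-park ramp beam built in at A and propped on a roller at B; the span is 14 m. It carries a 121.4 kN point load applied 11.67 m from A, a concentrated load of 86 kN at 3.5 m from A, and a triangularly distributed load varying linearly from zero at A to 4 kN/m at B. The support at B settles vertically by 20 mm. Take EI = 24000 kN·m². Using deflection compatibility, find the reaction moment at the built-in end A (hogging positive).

Take the reaction at B as the redundant and release it; the primary structure is a cantilever fixed at A.
Primary-structure tip deflection at B by superposition:
  point load 121.4 at a = 11.67: Pa²(3L − a)/(6EI) = 83576/EI
  point load 86 at a = 3.5: Pa²(3L − a)/(6EI) = 6760/EI
  triangular load, peak 4 at the free end: 11w₀L⁴/(120EI) = 14086/EI
  δ_0 = 104422/EI
Flexibility coefficient — unit upward force at B: δ_{BB} = L³/(3EI) = 914.7/EI.
With EI = 24000 kN·m²: δ_0 = 4.3509 m and δ_{BB} = 0.038111 m/kN.
Compatibility — the beam at B must follow the support down by 0.02 m: δ_0 − R_B·δ_{BB} = 0.02, so R_B = (4.3509 − 0.02)/0.038111 = 113.6 kN.
Moment equilibrium about A: M_A = Σ(load moments about A) − R_B·L = 1979 − 113.6×14 = 388.1 kN·m.

M_A = 388.1 kN·m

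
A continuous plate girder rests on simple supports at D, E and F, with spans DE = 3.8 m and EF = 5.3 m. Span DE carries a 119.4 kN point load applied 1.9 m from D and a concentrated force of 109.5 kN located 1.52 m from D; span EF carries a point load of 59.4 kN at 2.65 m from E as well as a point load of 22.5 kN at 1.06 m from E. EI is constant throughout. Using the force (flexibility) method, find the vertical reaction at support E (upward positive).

Insert a hinge at E; M_E is the redundant, and each span becomes simply supported.
End slopes at the hinge E, treating each span as simply supported:
  span DE: point load 119.4 at a = 1.9: Pab(L + a)/(6LEI) = 107.8/EI
  span DE: point load 109.5 at a = 1.52: Pab(L + a)/(6LEI) = 88.55/EI
  span EF: point load 59.4 at a = 2.65: Pab(L + b)/(6LEI) = 104.3/EI
  span EF: point load 22.5 at a = 1.06: Pab(L + b)/(6LEI) = 30.34/EI
  relative rotation θ_0 = (196.3 + 134.6)/EI = 330.9/EI
A unit hogging moment at E produces rotation L₁/(3EI) + L₂/(3EI) = 3.033/EI.
Compatibility: M_E·(L₁+L₂)/(3EI) = θ_0, giving M_E = 109.1 kN·m (hogging).
Span DE, ΣM about D with M_E applied at E: R_E^{DE}·3.8 = 393.3 + 109.1, so R_E^{DE} = 132.2 kN and R_D = 228.9 − 132.2 = 96.69 kN.
Span EF, ΣM about F: R_E^{EF}·5.3 = 252.8 + 109.1, so R_E^{EF} = 68.28 kN and R_F = 81.9 − 68.28 = 13.62 kN.
R_E = 132.2 + 68.28 = 200.5 kN.

R_E = 200.5 kN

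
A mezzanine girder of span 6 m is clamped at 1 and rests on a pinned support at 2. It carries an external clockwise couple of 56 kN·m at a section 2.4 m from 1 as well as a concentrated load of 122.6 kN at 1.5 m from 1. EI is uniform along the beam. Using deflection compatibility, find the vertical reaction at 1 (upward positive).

R_1 = 103.1 kN

Remove the prop at 2; the released (primary) structure is a cantilever built in at 1.
Free-end deflection of the primary structure under the applied loading (downward +):
  clockwise couple 56 at a = 2.4: M₀a(2L − a)/(2EI) = 645.1/EI
  point load 122.6 at a = 1.5: Pa²(3L − a)/(6EI) = 758.6/EI
  δ_0 = 1404/EI
Tip deflection under a unit load at 2: L³/(3EI) = 72/EI.
Compatibility at 2: δ_0 − R_2·δ_{22} = 0, so R_2 = 1404/72 = 19.5 kN.
Vertical equilibrium: R_1 = ΣP − R_2 = 122.6 − 19.5 = 103.1 kN.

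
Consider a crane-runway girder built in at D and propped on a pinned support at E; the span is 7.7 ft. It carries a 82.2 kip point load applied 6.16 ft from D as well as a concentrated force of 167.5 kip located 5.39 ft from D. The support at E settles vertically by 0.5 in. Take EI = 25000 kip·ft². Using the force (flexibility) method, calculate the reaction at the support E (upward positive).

Choose R_E as the redundant. The primary structure is the cantilever fixed at D.
Primary-structure tip deflection at E by superposition:
  point load 82.2 at a = 6.16: Pa²(3L − a)/(6EI) = 8806/EI
  point load 167.5 at a = 5.39: Pa²(3L − a)/(6EI) = 14363/EI
  δ_0 = 23170/EI
Flexibility coefficient — unit upward force at E: δ_{EE} = L³/(3EI) = 152.2/EI.
With EI = 25000 kip·ft²: δ_0 = 0.92679 ft and δ_{EE} = 0.006087 ft/kip.
Compatibility — the beam at E must follow the support down by 0.04167 ft: δ_0 − R_E·δ_{EE} = 0.04167, so R_E = (0.92679 − 0.04167)/0.006087 = 145.4 kip.

R_E = 145.4 kip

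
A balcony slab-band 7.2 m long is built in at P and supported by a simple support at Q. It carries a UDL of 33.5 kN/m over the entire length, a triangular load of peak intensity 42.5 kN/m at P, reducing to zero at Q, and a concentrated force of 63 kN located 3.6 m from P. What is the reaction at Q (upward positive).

R_Q = 140.7 kN

Remove the prop at Q; the released (primary) structure is a cantilever built in at P.
Free-end deflection of the primary structure under the applied loading (downward +):
  UDL 33.5: wL⁴/(8EI) = 11253/EI
  triangular load, peak 42.5 at the fixed end: w₀L⁴/(30EI) = 3807/EI
  point load 63 at a = 3.6: Pa²(3L − a)/(6EI) = 2449/EI
  δ_0 = 17510/EI
Tip deflection under a unit load at Q: L³/(3EI) = 124.4/EI.
Compatibility at Q: δ_0 − R_Q·δ_{QQ} = 0, so R_Q = 17510/124.4 = 140.7 kN.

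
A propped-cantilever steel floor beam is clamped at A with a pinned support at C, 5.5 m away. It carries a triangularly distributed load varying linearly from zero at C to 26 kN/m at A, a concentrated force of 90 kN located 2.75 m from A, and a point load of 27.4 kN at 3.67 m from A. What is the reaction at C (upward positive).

R_C = 56.65 kN

Remove the prop at C; the released (primary) structure is a cantilever built in at A.
Primary-structure tip deflection at C by superposition:
  triangular load, peak 26 at the fixed end: w₀L⁴/(30EI) = 793.1/EI
  point load 90 at a = 2.75: Pa²(3L − a)/(6EI) = 1560/EI
  point load 27.4 at a = 3.67: Pa²(3L − a)/(6EI) = 789.1/EI
  δ_0 = 3142/EI
Tip deflection under a unit load at C: L³/(3EI) = 55.46/EI.
Compatibility at C: δ_0 − R_C·δ_{CC} = 0, so R_C = 3142/55.46 = 56.65 kN.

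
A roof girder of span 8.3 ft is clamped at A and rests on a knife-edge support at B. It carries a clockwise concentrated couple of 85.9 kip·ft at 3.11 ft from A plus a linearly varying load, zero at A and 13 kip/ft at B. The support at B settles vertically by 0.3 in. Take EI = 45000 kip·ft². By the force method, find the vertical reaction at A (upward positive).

Take the reaction at B as the redundant and release it; the primary structure is a cantilever fixed at A.
Free-end deflection of the primary structure under the applied loading (downward +):
  clockwise couple 85.9 at a = 3.11: M₀a(2L − a)/(2EI) = 1802/EI
  triangular load, peak 13 at the free end: 11w₀L⁴/(120EI) = 5655/EI
  δ_0 = 7457/EI
Flexibility coefficient — unit upward force at B: δ_{BB} = L³/(3EI) = 190.6/EI.
With EI = 45000 kip·ft²: δ_0 = 0.16572 ft and δ_{BB} = 0.004235 ft/kip.
Compatibility — the beam at B must follow the support down by 0.025 ft: δ_0 − R_B·δ_{BB} = 0.025, so R_B = (0.16572 − 0.025)/0.004235 = 33.22 kip.
Vertical equilibrium: R_A = ΣP − R_B = 53.95 − 33.22 = 20.73 kip.

R_A = 20.73 kip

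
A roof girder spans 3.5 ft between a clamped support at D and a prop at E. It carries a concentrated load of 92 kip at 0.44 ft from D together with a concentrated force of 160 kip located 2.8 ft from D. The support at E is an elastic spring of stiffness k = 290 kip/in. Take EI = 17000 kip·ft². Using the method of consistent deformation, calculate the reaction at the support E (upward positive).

R_E = 85.5 kip

Choose R_E as the redundant. The primary structure is the cantilever fixed at D.
Downward deflection at the released point E due to the loads:
  point load 92 at a = 0.44: Pa²(3L − a)/(6EI) = 29.86/EI
  point load 160 at a = 2.8: Pa²(3L − a)/(6EI) = 1610/EI
  δ_0 = 1640/EI
Tip deflection under a unit load at E: L³/(3EI) = 14.29/EI.
With EI = 17000 kip·ft²: δ_0 = 0.096452 ft and δ_{EE} = 0.000841 ft/kip.
Compatibility — the spring shortens by R_E/k under the reaction it provides: δ_0 − R_E·δ_{EE} = R_E/k. With 1/k = 1/(290×12) ft/kip = 0.000287 ft/kip, R_E = δ_0 / (δ_{EE} + 1/k) = 0.096452 / (0.000841 + 0.000287) = 85.5 kip.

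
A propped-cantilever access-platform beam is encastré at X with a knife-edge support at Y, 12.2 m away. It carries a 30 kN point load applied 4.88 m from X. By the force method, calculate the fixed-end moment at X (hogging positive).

Remove the prop at Y; the released (primary) structure is a cantilever built in at X.
Deflection at Y on the released cantilever, summing each load's contribution:
  point load 30 at a = 4.88: Pa²(3L − a)/(6EI) = 3777/EI
Flexibility coefficient — unit upward force at Y: δ_{YY} = L³/(3EI) = 605.3/EI.
Compatibility at Y: δ_0 − R_Y·δ_{YY} = 0, so R_Y = 3777/605.3 = 6.24 kN.
Moment equilibrium about X: M_X = Σ(load moments about X) − R_Y·L = 146.4 − 6.24×12.2 = 70.27 kN·m.

M_X = 70.27 kN·m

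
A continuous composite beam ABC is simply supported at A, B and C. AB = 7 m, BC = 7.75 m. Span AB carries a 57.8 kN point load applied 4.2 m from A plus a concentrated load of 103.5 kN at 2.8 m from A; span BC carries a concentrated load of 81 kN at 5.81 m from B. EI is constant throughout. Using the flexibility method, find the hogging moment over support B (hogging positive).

M_B = 133.3 kN·m

Insert a hinge at B; M_B is the redundant, and each span becomes simply supported.
Rotations at B on the released spans (each span's end-slope, ×1/EI):
  span AB: point load 57.8 at a = 4.2: Pab(L + a)/(6LEI) = 181.3/EI
  span AB: point load 103.5 at a = 2.8: Pab(L + a)/(6LEI) = 284/EI
  span BC: point load 81 at a = 5.81: Pab(L + b)/(6LEI) = 190.3/EI
  relative rotation θ_0 = (465.3 + 190.3)/EI = 655.5/EI
A unit hogging moment at B produces rotation L₁/(3EI) + L₂/(3EI) = 4.917/EI.
Compatibility: M_B·(L₁+L₂)/(3EI) = θ_0, giving M_B = 133.3 kN·m (hogging).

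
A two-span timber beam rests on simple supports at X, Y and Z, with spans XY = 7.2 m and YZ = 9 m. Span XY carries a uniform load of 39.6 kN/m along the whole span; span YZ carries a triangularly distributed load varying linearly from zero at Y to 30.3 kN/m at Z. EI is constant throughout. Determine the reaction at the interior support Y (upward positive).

R_Y = 236.4 kN

Release continuity at Y by inserting a hinge; the redundant is the internal moment M_Y. The primary structure is two simply-supported spans XY and YZ.
Discontinuity in slope at Y on the released structure — sum the simple-span end rotations:
  span XY: UDL 39.6: wL³/(24EI) = 615.9/EI
  span YZ: triangular load, peak 30.3: 7w₀L³/(360EI) = 429.5/EI
  relative rotation θ_0 = (615.9 + 429.5)/EI = 1045/EI
A unit hogging moment at Y produces rotation L₁/(3EI) + L₂/(3EI) = 5.4/EI.
Slope continuity at Y: θ_0 = M_Y·5.4/EI, so M_Y = 1045/5.4 = 193.6 kN·m (hogging).
Span XY, ΣM about X with M_Y applied at Y: R_Y^{XY}·7.2 = 1026 + 193.6, so R_Y^{XY} = 169.4 kN and R_X = 285.1 − 169.4 = 115.7 kN.
Span YZ, ΣM about Z: R_Y^{YZ}·9 = 409.1 + 193.6, so R_Y^{YZ} = 66.96 kN and R_Z = 136.3 − 66.96 = 69.39 kN.
R_Y = 169.4 + 66.96 = 236.4 kN.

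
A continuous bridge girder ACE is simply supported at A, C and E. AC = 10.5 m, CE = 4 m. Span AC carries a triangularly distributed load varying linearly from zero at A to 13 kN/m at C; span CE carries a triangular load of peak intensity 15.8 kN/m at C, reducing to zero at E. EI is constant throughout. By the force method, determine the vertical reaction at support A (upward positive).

Insert a hinge at C; M_C is the redundant, and each span becomes simply supported.
Discontinuity in slope at C on the released structure — sum the simple-span end rotations:
  span AC: triangular load, peak 13: w₀L³/(45EI) = 334.4/EI
  span CE: triangular load, peak 15.8: w₀L³/(45EI) = 22.47/EI
  relative rotation θ_0 = (334.4 + 22.47)/EI = 356.9/EI
A unit hogging moment at C produces rotation L₁/(3EI) + L₂/(3EI) = 4.833/EI.
Compatibility: M_C·(L₁+L₂)/(3EI) = θ_0, giving M_C = 73.84 kN·m (hogging).
Span AC, ΣM about A with M_C applied at C: R_C^{AC}·10.5 = 477.8 + 73.84, so R_C^{AC} = 52.53 kN and R_A = 68.25 − 52.53 = 15.72 kN.

R_A = 15.72 kN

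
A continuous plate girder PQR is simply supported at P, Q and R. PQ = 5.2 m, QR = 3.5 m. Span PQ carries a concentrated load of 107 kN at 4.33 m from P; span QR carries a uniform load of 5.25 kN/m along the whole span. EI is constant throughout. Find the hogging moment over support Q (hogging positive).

M_Q = 45.69 kN·m

Insert a hinge at Q; M_Q is the redundant, and each span becomes simply supported.
Rotations at Q on the released spans (each span's end-slope, ×1/EI):
  span PQ: point load 107 at a = 4.33: Pab(L + a)/(6LEI) = 123.1/EI
  span QR: UDL 5.25: wL³/(24EI) = 9.379/EI
  relative rotation θ_0 = (123.1 + 9.379)/EI = 132.5/EI
A unit hogging moment at Q produces rotation L₁/(3EI) + L₂/(3EI) = 2.9/EI.
Slope continuity at Q: θ_0 = M_Q·2.9/EI, so M_Q = 132.5/2.9 = 45.69 kN·m (hogging).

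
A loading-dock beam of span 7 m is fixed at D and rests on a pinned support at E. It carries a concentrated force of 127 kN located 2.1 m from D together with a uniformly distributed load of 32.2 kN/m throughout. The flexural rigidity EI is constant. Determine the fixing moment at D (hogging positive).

M_D = 355.9 kN·m

Release the roller at E. Primary structure: cantilever fixed at D.
Deflection at E on the released cantilever, summing each load's contribution:
  point load 127 at a = 2.1: Pa²(3L − a)/(6EI) = 1764/EI
  UDL 32.2: wL⁴/(8EI) = 9664/EI
  δ_0 = 11428/EI
Flexibility coefficient — unit upward force at E: δ_{EE} = L³/(3EI) = 114.3/EI.
The prop prevents deflection at E: R_E = δ_0/δ_{EE} = 11428/114.3 = 99.96 kN.
Moment equilibrium about D: M_D = Σ(load moments about D) − R_E·L = 1056 − 99.96×7 = 355.9 kN·m.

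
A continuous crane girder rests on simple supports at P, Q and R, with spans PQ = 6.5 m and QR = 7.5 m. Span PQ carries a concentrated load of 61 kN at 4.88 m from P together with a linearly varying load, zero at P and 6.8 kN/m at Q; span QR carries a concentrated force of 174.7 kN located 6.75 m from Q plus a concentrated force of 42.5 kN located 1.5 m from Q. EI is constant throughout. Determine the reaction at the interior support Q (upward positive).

Release continuity at Q by inserting a hinge; the redundant is the internal moment M_Q. The primary structure is two simply-supported spans PQ and QR.
End slopes at the hinge Q, treating each span as simply supported:
  span PQ: point load 61 at a = 4.88: Pab(L + a)/(6LEI) = 140.7/EI
  span PQ: triangular load, peak 6.8: w₀L³/(45EI) = 41.5/EI
  span QR: point load 174.7 at a = 6.75: Pab(L + b)/(6LEI) = 162.1/EI
  span QR: point load 42.5 at a = 1.5: Pab(L + b)/(6LEI) = 114.8/EI
  relative rotation θ_0 = (182.2 + 276.9)/EI = 459.1/EI
A unit hogging moment at Q produces rotation L₁/(3EI) + L₂/(3EI) = 4.667/EI.
Compatibility: M_Q·(L₁+L₂)/(3EI) = θ_0, giving M_Q = 98.38 kN·m (hogging).
Span PQ, ΣM about P with M_Q applied at Q: R_Q^{PQ}·6.5 = 393.4 + 98.38, so R_Q^{PQ} = 75.67 kN and R_P = 83.1 − 75.67 = 7.434 kN.
Span QR, ΣM about R: R_Q^{QR}·7.5 = 386 + 98.38, so R_Q^{QR} = 64.59 kN and R_R = 217.2 − 64.59 = 152.6 kN.
R_Q = 75.67 + 64.59 = 140.3 kN.

R_Q = 140.3 kN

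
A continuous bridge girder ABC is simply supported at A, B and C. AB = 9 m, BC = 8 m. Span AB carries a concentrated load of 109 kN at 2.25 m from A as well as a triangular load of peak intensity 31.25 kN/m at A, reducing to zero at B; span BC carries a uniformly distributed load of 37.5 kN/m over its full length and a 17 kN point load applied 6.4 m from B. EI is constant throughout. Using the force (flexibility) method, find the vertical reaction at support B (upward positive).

Take M_B as the redundant. Released structure: two simple spans AB and BC with a hinge at B.
End slopes at the hinge B, treating each span as simply supported:
  span AB: point load 109 at a = 2.25: Pab(L + a)/(6LEI) = 344.9/EI
  span AB: triangular load, peak 31.25: 7w₀L³/(360EI) = 443/EI
  span BC: UDL 37.5: wL³/(24EI) = 800/EI
  span BC: point load 17 at a = 6.4: Pab(L + b)/(6LEI) = 34.82/EI
  relative rotation θ_0 = (787.9 + 834.8)/EI = 1623/EI
A unit hogging moment at B produces rotation L₁/(3EI) + L₂/(3EI) = 5.667/EI.
Compatibility: M_B·(L₁+L₂)/(3EI) = θ_0, giving M_B = 286.4 kN·m (hogging).
Span AB, ΣM about A with M_B applied at B: R_B^{AB}·9 = 667.1 + 286.4, so R_B^{AB} = 105.9 kN and R_A = 249.6 − 105.9 = 143.7 kN.
Span BC, ΣM about C: R_B^{BC}·8 = 1227 + 286.4, so R_B^{BC} = 189.2 kN and R_C = 317 − 189.2 = 127.8 kN.
R_B = 105.9 + 189.2 = 295.1 kN.

R_B = 295.1 kN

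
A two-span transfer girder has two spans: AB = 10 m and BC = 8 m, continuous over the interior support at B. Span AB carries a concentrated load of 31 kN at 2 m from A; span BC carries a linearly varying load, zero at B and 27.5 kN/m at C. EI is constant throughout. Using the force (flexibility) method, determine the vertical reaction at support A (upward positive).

Take M_B as the redundant. Released structure: two simple spans AB and BC with a hinge at B.
Discontinuity in slope at B on the released structure — sum the simple-span end rotations:
  span AB: point load 31 at a = 2: Pab(L + a)/(6LEI) = 99.2/EI
  span BC: triangular load, peak 27.5: 7w₀L³/(360EI) = 273.8/EI
  relative rotation θ_0 = (99.2 + 273.8)/EI = 373/EI
A unit hogging moment at B produces rotation L₁/(3EI) + L₂/(3EI) = 6/EI.
Slope continuity at B: θ_0 = M_B·6/EI, so M_B = 373/6 = 62.16 kN·m (hogging).
Span AB, ΣM about A with M_B applied at B: R_B^{AB}·10 = 62 + 62.16, so R_B^{AB} = 12.42 kN and R_A = 31 − 12.42 = 18.58 kN.

R_A = 18.58 kN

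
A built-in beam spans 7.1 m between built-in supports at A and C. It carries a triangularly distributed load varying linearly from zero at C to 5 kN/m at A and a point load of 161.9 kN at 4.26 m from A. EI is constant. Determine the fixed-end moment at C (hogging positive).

M_C = 173.9 kN·m

Take the two fixed-end moments M_A, M_C as redundants; the released structure is the simple span AC.
End rotations of the released simple span under the applied load (×1/EI):
  at A: triangular load, peak 5: w₀L³/(45EI) = 39.77/EI
  at C: triangular load, peak 5: 7w₀L³/(360EI) = 34.8/EI
  at A: point load 161.9 at a = 4.26: Pab(L + b)/(6LEI) = 457/EI
  at C: point load 161.9 at a = 4.26: Pab(L + a)/(6LEI) = 522.3/EI
  θ_A0 = 496.8/EI,  θ_C0 = 557.1/EI
Flexibility coefficients: a unit moment at one end gives L/(3EI) there and L/(6EI) at the far end, so f₁₁ = f₂₂ = 2.367/EI and f₁₂ = f₂₁ = 1.183/EI.
Compatibility — zero rotation at each built-in end:
  2.367 M_A + 1.183 M_C = 496.8
  1.183 M_A + 2.367 M_C = 557.1
Solving the pair gives M_A = 123 kN·m and M_C = 173.9 kN·m (hogging).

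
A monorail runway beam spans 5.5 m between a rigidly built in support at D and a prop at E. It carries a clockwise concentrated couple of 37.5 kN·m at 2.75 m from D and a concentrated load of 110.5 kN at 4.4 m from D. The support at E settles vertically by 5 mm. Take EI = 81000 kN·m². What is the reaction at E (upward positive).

Remove the prop at E; the released (primary) structure is a cantilever built in at D.
Primary-structure tip deflection at E by superposition:
  clockwise couple 37.5 at a = 2.75: M₀a(2L − a)/(2EI) = 425.4/EI
  point load 110.5 at a = 4.4: Pa²(3L − a)/(6EI) = 4314/EI
  δ_0 = 4740/EI
Flexibility coefficient — unit upward force at E: δ_{EE} = L³/(3EI) = 55.46/EI.
With EI = 81000 kN·m²: δ_0 = 0.058514 m and δ_{EE} = 0.000685 m/kN.
Compatibility — the beam at E must follow the support down by 0.005 m: δ_0 − R_E·δ_{EE} = 0.005, so R_E = (0.058514 − 0.005)/0.000685 = 78.16 kN.

R_E = 78.16 kN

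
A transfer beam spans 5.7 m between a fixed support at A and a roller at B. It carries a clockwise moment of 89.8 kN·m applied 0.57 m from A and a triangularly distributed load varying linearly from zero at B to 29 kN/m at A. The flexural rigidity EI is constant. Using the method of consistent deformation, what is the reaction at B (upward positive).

Remove the prop at B; the released (primary) structure is a cantilever built in at A.
Deflection at B on the released cantilever, summing each load's contribution:
  clockwise couple 89.8 at a = 0.57: M₀a(2L − a)/(2EI) = 277.2/EI
  triangular load, peak 29 at the fixed end: w₀L⁴/(30EI) = 1020/EI
  δ_0 = 1298/EI
Tip deflection under a unit load at B: L³/(3EI) = 61.73/EI.
The prop prevents deflection at B: R_B = δ_0/δ_{BB} = 1298/61.73 = 21.02 kN.

R_B = 21.02 kN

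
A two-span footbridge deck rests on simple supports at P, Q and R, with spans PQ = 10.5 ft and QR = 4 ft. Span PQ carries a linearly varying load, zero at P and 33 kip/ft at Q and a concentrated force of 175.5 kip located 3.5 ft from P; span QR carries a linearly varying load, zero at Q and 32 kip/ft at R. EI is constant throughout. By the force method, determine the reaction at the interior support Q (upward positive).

Insert a hinge at Q; M_Q is the redundant, and each span becomes simply supported.
Discontinuity in slope at Q on the released structure — sum the simple-span end rotations:
  span PQ: triangular load, peak 33: w₀L³/(45EI) = 848.9/EI
  span PQ: point load 175.5 at a = 3.5: Pab(L + a)/(6LEI) = 955.5/EI
  span QR: triangular load, peak 32: 7w₀L³/(360EI) = 39.82/EI
  relative rotation θ_0 = (1804 + 39.82)/EI = 1844/EI
A unit hogging moment at Q produces rotation L₁/(3EI) + L₂/(3EI) = 4.833/EI.
Compatibility: M_Q·(L₁+L₂)/(3EI) = θ_0, giving M_Q = 381.6 kip·ft (hogging).
Span PQ, ΣM about P with M_Q applied at Q: R_Q^{PQ}·10.5 = 1827 + 381.6, so R_Q^{PQ} = 210.3 kip and R_P = 348.8 − 210.3 = 138.4 kip.
Span QR, ΣM about R: R_Q^{QR}·4 = 85.33 + 381.6, so R_Q^{QR} = 116.7 kip and R_R = 64 − 116.7 = -52.73 kip.
R_Q = 210.3 + 116.7 = 327.1 kip.

R_Q = 327.1 kip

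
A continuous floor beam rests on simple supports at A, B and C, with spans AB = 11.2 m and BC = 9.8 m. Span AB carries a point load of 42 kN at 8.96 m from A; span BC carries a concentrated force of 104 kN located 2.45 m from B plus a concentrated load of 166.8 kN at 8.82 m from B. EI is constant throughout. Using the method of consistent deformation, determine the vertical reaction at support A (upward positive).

R_A = -5.164 kN

Insert a hinge at B; M_B is the redundant, and each span becomes simply supported.
End slopes at the hinge B, treating each span as simply supported:
  span AB: point load 42 at a = 8.96: Pab(L + a)/(6LEI) = 252.9/EI
  span BC: point load 104 at a = 2.45: Pab(L + b)/(6LEI) = 546.2/EI
  span BC: point load 166.8 at a = 8.82: Pab(L + b)/(6LEI) = 264.3/EI
  relative rotation θ_0 = (252.9 + 810.5)/EI = 1063/EI
A unit hogging moment at B produces rotation L₁/(3EI) + L₂/(3EI) = 7/EI.
Slope continuity at B: θ_0 = M_B·7/EI, so M_B = 1063/7 = 151.9 kN·m (hogging).
Span AB, ΣM about A with M_B applied at B: R_B^{AB}·11.2 = 376.3 + 151.9, so R_B^{AB} = 47.16 kN and R_A = 42 − 47.16 = -5.164 kN.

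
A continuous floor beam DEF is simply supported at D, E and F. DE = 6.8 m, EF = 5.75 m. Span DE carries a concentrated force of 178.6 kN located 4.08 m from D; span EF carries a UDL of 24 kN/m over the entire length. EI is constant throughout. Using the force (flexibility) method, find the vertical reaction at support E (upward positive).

Take M_E as the redundant. Released structure: two simple spans DE and EF with a hinge at E.
Discontinuity in slope at E on the released structure — sum the simple-span end rotations:
  span DE: point load 178.6 at a = 4.08: Pab(L + a)/(6LEI) = 528.5/EI
  span EF: UDL 24: wL³/(24EI) = 190.1/EI
  relative rotation θ_0 = (528.5 + 190.1)/EI = 718.7/EI
A unit hogging moment at E produces rotation L₁/(3EI) + L₂/(3EI) = 4.183/EI.
Slope continuity at E: θ_0 = M_E·4.183/EI, so M_E = 718.7/4.183 = 171.8 kN·m (hogging).
Span DE, ΣM about D with M_E applied at E: R_E^{DE}·6.8 = 728.7 + 171.8, so R_E^{DE} = 132.4 kN and R_D = 178.6 − 132.4 = 46.18 kN.
Span EF, ΣM about F: R_E^{EF}·5.75 = 396.8 + 171.8, so R_E^{EF} = 98.88 kN and R_F = 138 − 98.88 = 39.12 kN.
R_E = 132.4 + 98.88 = 231.3 kN.

R_E = 231.3 kN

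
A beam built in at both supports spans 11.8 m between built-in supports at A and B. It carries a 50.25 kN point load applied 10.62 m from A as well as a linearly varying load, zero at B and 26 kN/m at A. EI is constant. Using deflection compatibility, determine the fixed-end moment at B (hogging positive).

M_B = 168.7 kN·m

Take the two fixed-end moments M_A, M_B as redundants; the released structure is the simple span AB.
On the primary (simply-supported) span, the end slopes from the loading are:
  at A: point load 50.25 at a = 10.62: Pab(L + b)/(6LEI) = 115.4/EI
  at B: point load 50.25 at a = 10.62: Pab(L + a)/(6LEI) = 199.4/EI
  at A: triangular load, peak 26: w₀L³/(45EI) = 949.3/EI
  at B: triangular load, peak 26: 7w₀L³/(360EI) = 830.6/EI
  θ_A0 = 1065/EI,  θ_B0 = 1030/EI
Flexibility coefficients: a unit moment at one end gives L/(3EI) there and L/(6EI) at the far end, so f₁₁ = f₂₂ = 3.933/EI and f₁₂ = f₂₁ = 1.967/EI.
Compatibility — zero rotation at each built-in end:
  3.933 M_A + 1.967 M_B = 1065
  1.967 M_A + 3.933 M_B = 1030
Solving the pair gives M_A = 186.3 kN·m and M_B = 168.7 kN·m (hogging).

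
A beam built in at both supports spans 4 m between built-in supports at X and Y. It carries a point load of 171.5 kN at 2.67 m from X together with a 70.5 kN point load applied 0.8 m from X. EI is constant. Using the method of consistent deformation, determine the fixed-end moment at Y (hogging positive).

M_Y = 110.7 kN·m

Take the two fixed-end moments M_X, M_Y as redundants; the released structure is the simple span XY.
Simple-span end rotations at X and Y under the given loads:
  at X: point load 171.5 at a = 2.67: Pab(L + b)/(6LEI) = 135.3/EI
  at Y: point load 171.5 at a = 2.67: Pab(L + a)/(6LEI) = 169.3/EI
  at X: point load 70.5 at a = 0.8: Pab(L + b)/(6LEI) = 54.14/EI
  at Y: point load 70.5 at a = 0.8: Pab(L + a)/(6LEI) = 36.1/EI
  θ_X0 = 189.4/EI,  θ_Y0 = 205.4/EI
Flexibility coefficients: a unit moment at one end gives L/(3EI) there and L/(6EI) at the far end, so f₁₁ = f₂₂ = 1.333/EI and f₁₂ = f₂₁ = 0.6667/EI.
Compatibility — zero rotation at each built-in end:
  1.333 M_X + 0.6667 M_Y = 189.4
  0.6667 M_X + 1.333 M_Y = 205.4
Solving the pair gives M_X = 86.72 kN·m and M_Y = 110.7 kN·m (hogging).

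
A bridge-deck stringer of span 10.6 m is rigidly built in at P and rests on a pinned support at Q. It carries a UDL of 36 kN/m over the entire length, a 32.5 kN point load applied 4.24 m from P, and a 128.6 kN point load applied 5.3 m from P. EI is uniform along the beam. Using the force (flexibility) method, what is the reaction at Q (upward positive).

Release the roller at Q. Primary structure: cantilever fixed at P.
Free-end deflection of the primary structure under the applied loading (downward +):
  UDL 36: wL⁴/(8EI) = 56811/EI
  point load 32.5 at a = 4.24: Pa²(3L − a)/(6EI) = 2684/EI
  point load 128.6 at a = 5.3: Pa²(3L − a)/(6EI) = 15955/EI
  δ_0 = 75450/EI
Flexibility coefficient — unit upward force at Q: δ_{QQ} = L³/(3EI) = 397/EI.
The prop prevents deflection at Q: R_Q = δ_0/δ_{QQ} = 75450/397 = 190 kN.

R_Q = 190 kN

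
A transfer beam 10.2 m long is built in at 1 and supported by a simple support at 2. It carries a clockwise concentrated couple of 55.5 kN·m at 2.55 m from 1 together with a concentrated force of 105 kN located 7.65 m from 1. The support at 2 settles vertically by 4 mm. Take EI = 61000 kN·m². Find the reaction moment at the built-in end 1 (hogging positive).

M_1 = 151.6 kN·m

Take the reaction at 2 as the redundant and release it; the primary structure is a cantilever fixed at 1.
Deflection at 2 on the released cantilever, summing each load's contribution:
  clockwise couple 55.5 at a = 2.55: M₀a(2L − a)/(2EI) = 1263/EI
  point load 105 at a = 7.65: Pa²(3L − a)/(6EI) = 23504/EI
  δ_0 = 24767/EI
Tip deflection under a unit load at 2: L³/(3EI) = 353.7/EI.
With EI = 61000 kN·m²: δ_0 = 0.40602 m and δ_{22} = 0.005799 m/kN.
Compatibility — the beam at 2 must follow the support down by 0.004 m: δ_0 − R_2·δ_{22} = 0.004, so R_2 = (0.40602 − 0.004)/0.005799 = 69.33 kN.
Moment equilibrium about 1: M_1 = Σ(load moments about 1) − R_2·L = 858.8 − 69.33×10.2 = 151.6 kN·m.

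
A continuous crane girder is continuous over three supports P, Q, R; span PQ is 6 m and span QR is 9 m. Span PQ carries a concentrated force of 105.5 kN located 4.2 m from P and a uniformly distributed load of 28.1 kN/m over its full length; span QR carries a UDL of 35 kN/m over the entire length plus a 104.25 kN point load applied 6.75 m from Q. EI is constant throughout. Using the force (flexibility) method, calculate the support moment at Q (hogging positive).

Take M_Q as the redundant. Released structure: two simple spans PQ and QR with a hinge at Q.
Rotations at Q on the released spans (each span's end-slope, ×1/EI):
  span PQ: point load 105.5 at a = 4.2: Pab(L + a)/(6LEI) = 226/EI
  span PQ: UDL 28.1: wL³/(24EI) = 252.9/EI
  span QR: UDL 35: wL³/(24EI) = 1063/EI
  span QR: point load 104.25 at a = 6.75: Pab(L + b)/(6LEI) = 329.9/EI
  relative rotation θ_0 = (478.9 + 1393)/EI = 1872/EI
A unit hogging moment at Q produces rotation L₁/(3EI) + L₂/(3EI) = 5/EI.
Compatibility: M_Q·(L₁+L₂)/(3EI) = θ_0, giving M_Q = 374.4 kN·m (hogging).

M_Q = 374.4 kN·m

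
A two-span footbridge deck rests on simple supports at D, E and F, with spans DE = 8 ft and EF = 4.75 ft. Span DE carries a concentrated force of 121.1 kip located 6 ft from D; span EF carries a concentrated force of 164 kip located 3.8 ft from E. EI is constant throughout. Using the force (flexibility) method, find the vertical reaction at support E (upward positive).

R_E = 166.4 kip

Release continuity at E by inserting a hinge; the redundant is the internal moment M_E. The primary structure is two simply-supported spans DE and EF.
End slopes at the hinge E, treating each span as simply supported:
  span DE: point load 121.1 at a = 6: Pab(L + a)/(6LEI) = 423.9/EI
  span EF: point load 164 at a = 3.8: Pab(L + b)/(6LEI) = 118.4/EI
  relative rotation θ_0 = (423.9 + 118.4)/EI = 542.3/EI
A unit hogging moment at E produces rotation L₁/(3EI) + L₂/(3EI) = 4.25/EI.
Slope continuity at E: θ_0 = M_E·4.25/EI, so M_E = 542.3/4.25 = 127.6 kip·ft (hogging).
Span DE, ΣM about D with M_E applied at E: R_E^{DE}·8 = 726.6 + 127.6, so R_E^{DE} = 106.8 kip and R_D = 121.1 − 106.8 = 14.33 kip.
Span EF, ΣM about F: R_E^{EF}·4.75 = 155.8 + 127.6, so R_E^{EF} = 59.66 kip and R_F = 164 − 59.66 = 104.3 kip.
R_E = 106.8 + 59.66 = 166.4 kip.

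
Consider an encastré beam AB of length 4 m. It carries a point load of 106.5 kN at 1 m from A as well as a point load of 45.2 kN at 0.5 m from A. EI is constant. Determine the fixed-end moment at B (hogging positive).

Release both end moments; the primary structure is a simply-supported span AB with redundants M_A and M_B.
On the primary (simply-supported) span, the end slopes from the loading are:
  at A: point load 106.5 at a = 1: Pab(L + b)/(6LEI) = 93.19/EI
  at B: point load 106.5 at a = 1: Pab(L + a)/(6LEI) = 66.56/EI
  at A: point load 45.2 at a = 0.5: Pab(L + b)/(6LEI) = 24.72/EI
  at B: point load 45.2 at a = 0.5: Pab(L + a)/(6LEI) = 14.83/EI
  θ_A0 = 117.9/EI,  θ_B0 = 81.39/EI
Flexibility coefficients: a unit moment at one end gives L/(3EI) there and L/(6EI) at the far end, so f₁₁ = f₂₂ = 1.333/EI and f₁₂ = f₂₁ = 0.6667/EI.
Compatibility — zero rotation at each built-in end:
  1.333 M_A + 0.6667 M_B = 117.9
  0.6667 M_A + 1.333 M_B = 81.39
Solving the pair gives M_A = 77.21 kN·m and M_B = 22.44 kN·m (hogging).

M_B = 22.44 kN·m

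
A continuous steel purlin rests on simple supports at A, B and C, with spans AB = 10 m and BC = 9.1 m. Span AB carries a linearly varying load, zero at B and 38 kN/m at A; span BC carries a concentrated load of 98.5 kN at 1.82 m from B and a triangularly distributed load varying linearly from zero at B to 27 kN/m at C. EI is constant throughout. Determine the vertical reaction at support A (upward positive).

Take M_B as the redundant. Released structure: two simple spans AB and BC with a hinge at B.
End slopes at the hinge B, treating each span as simply supported:
  span AB: triangular load, peak 38: 7w₀L³/(360EI) = 738.9/EI
  span BC: point load 98.5 at a = 1.82: Pab(L + b)/(6LEI) = 391.5/EI
  span BC: triangular load, peak 27: 7w₀L³/(360EI) = 395.6/EI
  relative rotation θ_0 = (738.9 + 787.2)/EI = 1526/EI
A unit hogging moment at B produces rotation L₁/(3EI) + L₂/(3EI) = 6.367/EI.
Slope continuity at B: θ_0 = M_B·6.367/EI, so M_B = 1526/6.367 = 239.7 kN·m (hogging).
Span AB, ΣM about A with M_B applied at B: R_B^{AB}·10 = 633.3 + 239.7, so R_B^{AB} = 87.3 kN and R_A = 190 − 87.3 = 102.7 kN.

R_A = 102.7 kN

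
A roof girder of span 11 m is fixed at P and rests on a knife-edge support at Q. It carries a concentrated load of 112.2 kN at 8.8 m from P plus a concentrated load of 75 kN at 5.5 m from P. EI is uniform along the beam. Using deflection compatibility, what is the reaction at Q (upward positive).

R_Q = 102.4 kN

Take the reaction at Q as the redundant and release it; the primary structure is a cantilever fixed at P.
Downward deflection at the released point Q due to the loads:
  point load 112.2 at a = 8.8: Pa²(3L − a)/(6EI) = 35045/EI
  point load 75 at a = 5.5: Pa²(3L − a)/(6EI) = 10398/EI
  δ_0 = 45443/EI
Tip deflection under a unit load at Q: L³/(3EI) = 443.7/EI.
The prop prevents deflection at Q: R_Q = δ_0/δ_{QQ} = 45443/443.7 = 102.4 kN.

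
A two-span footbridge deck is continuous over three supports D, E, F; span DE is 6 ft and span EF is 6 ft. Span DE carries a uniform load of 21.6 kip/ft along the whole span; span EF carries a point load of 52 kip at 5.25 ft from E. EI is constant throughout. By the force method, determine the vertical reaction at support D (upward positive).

R_D = 55.1 kip

Take M_E as the redundant. Released structure: two simple spans DE and EF with a hinge at E.
Rotations at E on the released spans (each span's end-slope, ×1/EI):
  span DE: UDL 21.6: wL³/(24EI) = 194.4/EI
  span EF: point load 52 at a = 5.25: Pab(L + b)/(6LEI) = 38.39/EI
  relative rotation θ_0 = (194.4 + 38.39)/EI = 232.8/EI
A unit hogging moment at E produces rotation L₁/(3EI) + L₂/(3EI) = 4/EI.
Slope continuity at E: θ_0 = M_E·4/EI, so M_E = 232.8/4 = 58.2 kip·ft (hogging).
Span DE, ΣM about D with M_E applied at E: R_E^{DE}·6 = 388.8 + 58.2, so R_E^{DE} = 74.5 kip and R_D = 129.6 − 74.5 = 55.1 kip.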